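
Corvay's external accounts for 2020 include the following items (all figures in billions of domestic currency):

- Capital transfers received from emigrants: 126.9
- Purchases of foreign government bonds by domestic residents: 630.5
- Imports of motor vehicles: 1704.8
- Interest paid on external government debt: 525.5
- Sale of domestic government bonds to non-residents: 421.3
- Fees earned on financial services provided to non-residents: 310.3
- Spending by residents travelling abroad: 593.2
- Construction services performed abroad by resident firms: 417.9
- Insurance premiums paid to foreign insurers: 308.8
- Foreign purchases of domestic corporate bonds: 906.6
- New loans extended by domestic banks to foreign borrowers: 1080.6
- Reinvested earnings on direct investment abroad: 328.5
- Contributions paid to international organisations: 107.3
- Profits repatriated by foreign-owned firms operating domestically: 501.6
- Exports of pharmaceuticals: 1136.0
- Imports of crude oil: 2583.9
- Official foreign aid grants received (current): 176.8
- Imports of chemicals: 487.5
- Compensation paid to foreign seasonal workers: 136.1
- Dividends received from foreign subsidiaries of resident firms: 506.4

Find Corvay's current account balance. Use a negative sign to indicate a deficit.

-4072.8

Goods: -1704.8 - 2583.9 + 1136.0 - 487.5 = -3640.2
Services: 310.3 + 417.9 - 308.8 - 593.2 = -173.8
Primary income: 328.5 - 136.1 + 506.4 - 525.5 - 501.6 = -328.3
Secondary income: -107.3 + 176.8 = 69.5
Current account = (-3640.2) + (-173.8) + (-328.3) + 69.5 = -4072.8
(Excluded from the current account — capital account: capital transfers received from emigrants 126.9; financial account: purchases of foreign government bonds by domestic residents 630.5, sale of domestic government bonds to non-residents 421.3, foreign purchases of domestic corporate bonds 906.6, new loans extended by domestic banks to foreign borrowers 1080.6.)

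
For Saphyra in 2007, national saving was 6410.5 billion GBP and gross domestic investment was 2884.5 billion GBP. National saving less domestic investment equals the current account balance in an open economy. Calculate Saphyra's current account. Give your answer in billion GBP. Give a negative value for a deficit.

CA = S - I = 6410.5 - 2884.5 = 3526.0

3526.0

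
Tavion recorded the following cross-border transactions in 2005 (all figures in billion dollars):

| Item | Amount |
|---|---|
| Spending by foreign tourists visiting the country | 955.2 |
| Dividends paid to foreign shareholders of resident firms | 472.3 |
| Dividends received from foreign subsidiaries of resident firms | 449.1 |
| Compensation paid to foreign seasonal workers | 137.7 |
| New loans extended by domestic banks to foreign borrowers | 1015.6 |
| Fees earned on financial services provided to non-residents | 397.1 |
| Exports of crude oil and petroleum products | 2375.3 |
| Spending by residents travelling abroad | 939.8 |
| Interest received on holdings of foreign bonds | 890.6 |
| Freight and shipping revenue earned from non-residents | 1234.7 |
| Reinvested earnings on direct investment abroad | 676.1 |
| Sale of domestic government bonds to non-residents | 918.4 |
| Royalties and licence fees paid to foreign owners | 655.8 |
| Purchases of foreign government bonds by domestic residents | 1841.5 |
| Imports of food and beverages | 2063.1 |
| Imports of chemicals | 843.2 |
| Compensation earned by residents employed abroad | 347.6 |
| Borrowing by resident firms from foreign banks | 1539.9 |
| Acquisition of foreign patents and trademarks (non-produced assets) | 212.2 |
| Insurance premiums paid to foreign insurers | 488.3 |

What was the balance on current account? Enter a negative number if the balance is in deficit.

Goods: -843.2 - 2063.1 + 2375.3 = -531.0
Services: 397.1 - 655.8 - 488.3 + 955.2 + 1234.7 - 939.8 = 503.1
Primary income: 676.1 + 890.6 - 137.7 + 449.1 + 347.6 - 472.3 = 1753.4
Current account = (-531.0) + 503.1 + 1753.4 = 1725.5
(Excluded from the current account — financial account: new loans extended by domestic banks to foreign borrowers 1015.6, sale of domestic government bonds to non-residents 918.4, purchases of foreign government bonds by domestic residents 1841.5, borrowing by resident firms from foreign banks 1539.9; capital account: acquisition of foreign patents and trademarks (non-produced assets) 212.2.)

1725.5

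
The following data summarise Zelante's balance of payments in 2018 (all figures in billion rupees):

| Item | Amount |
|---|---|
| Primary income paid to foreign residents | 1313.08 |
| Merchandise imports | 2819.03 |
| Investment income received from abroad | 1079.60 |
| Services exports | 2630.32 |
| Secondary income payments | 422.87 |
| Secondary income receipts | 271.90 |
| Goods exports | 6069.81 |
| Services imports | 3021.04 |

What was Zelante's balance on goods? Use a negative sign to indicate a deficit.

Goods balance = 6069.81 - 2819.03 = 3250.78

3250.78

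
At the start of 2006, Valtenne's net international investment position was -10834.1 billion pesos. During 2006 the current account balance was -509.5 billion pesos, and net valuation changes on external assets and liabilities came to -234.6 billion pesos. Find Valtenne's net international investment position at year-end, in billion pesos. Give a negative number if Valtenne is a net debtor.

Change in NIIP = current account + net valuation change = -509.5 + (-234.6) = -744.1
End-of-year NIIP = -10834.1 + (-744.1) = -11578.2

-11578.2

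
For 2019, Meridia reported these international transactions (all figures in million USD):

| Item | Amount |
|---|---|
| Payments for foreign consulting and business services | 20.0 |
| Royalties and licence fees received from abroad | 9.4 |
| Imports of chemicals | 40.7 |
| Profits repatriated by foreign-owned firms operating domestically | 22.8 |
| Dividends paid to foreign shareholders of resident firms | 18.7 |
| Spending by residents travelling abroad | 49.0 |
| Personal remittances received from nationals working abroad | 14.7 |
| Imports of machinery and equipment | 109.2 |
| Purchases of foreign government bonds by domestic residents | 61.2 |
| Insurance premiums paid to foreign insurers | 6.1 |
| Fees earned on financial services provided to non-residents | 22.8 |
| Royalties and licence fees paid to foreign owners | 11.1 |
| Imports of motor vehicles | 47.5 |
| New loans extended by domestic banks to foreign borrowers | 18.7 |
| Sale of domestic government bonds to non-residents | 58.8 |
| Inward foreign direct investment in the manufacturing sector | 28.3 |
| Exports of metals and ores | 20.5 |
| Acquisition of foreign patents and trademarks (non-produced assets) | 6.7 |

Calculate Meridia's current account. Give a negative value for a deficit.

-257.7

Goods: 20.5 - 47.5 - 109.2 - 40.7 = -176.9
Services: 9.4 - 20.0 - 11.1 - 49.0 - 6.1 + 22.8 = -54.0
Primary income: -18.7 - 22.8 = -41.5
Secondary income: 14.7
Current account = (-176.9) + (-54.0) + (-41.5) + 14.7 = -257.7
(Excluded from the current account — financial account: purchases of foreign government bonds by domestic residents 61.2, new loans extended by domestic banks to foreign borrowers 18.7, sale of domestic government bonds to non-residents 58.8, inward foreign direct investment in the manufacturing sector 28.3; capital account: acquisition of foreign patents and trademarks (non-produced assets) 6.7.)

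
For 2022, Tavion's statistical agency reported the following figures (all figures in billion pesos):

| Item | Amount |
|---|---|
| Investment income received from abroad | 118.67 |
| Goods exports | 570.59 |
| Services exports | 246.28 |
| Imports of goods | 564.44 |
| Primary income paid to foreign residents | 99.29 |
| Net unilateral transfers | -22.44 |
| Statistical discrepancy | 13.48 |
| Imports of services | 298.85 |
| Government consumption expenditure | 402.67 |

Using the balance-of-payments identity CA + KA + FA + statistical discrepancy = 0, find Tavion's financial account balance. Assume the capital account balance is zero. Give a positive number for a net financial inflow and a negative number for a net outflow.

36.00

Goods balance = 570.59 - 564.44 = 6.15
Services balance = 246.28 - 298.85 = -52.57
Trade balance (goods + services) = 6.15 + (-52.57) = -46.42
Net primary income = 118.67 - 99.29 = 19.38
Net secondary income = -22.44
Current account = -46.42 + 19.38 + (-22.44) = -49.48
Financial account = -(-49.48 + 13.48) = 36.00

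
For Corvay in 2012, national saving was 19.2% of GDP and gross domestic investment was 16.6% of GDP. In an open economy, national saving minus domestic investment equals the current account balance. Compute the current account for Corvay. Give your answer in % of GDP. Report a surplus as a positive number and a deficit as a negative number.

CA = S - I = 19.2 - 16.6 = 2.6

2.6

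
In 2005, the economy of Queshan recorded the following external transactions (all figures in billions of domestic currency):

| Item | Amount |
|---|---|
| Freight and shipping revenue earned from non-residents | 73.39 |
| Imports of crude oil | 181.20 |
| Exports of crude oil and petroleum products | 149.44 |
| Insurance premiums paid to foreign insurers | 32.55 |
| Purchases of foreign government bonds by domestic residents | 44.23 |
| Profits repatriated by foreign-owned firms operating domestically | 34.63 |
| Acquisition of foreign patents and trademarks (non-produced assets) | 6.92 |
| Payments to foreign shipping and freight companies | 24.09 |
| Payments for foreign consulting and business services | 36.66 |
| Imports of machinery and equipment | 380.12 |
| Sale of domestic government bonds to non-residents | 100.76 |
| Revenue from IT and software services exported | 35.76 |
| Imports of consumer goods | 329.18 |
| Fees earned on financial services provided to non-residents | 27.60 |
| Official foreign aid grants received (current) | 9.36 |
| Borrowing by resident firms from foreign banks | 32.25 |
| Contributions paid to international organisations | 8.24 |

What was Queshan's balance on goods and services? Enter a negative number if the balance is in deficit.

-697.61

Goods: -181.20 + 149.44 - 329.18 - 380.12 = -741.06
Services: -24.09 + 73.39 + 35.76 - 36.66 + 27.60 - 32.55 = 43.45
Trade balance = -741.06 + 43.45 = -697.61
(Excluded from the trade balance — financial account: purchases of foreign government bonds by domestic residents 44.23, sale of domestic government bonds to non-residents 100.76, borrowing by resident firms from foreign banks 32.25; primary income: profits repatriated by foreign-owned firms operating domestically 34.63; capital account: acquisition of foreign patents and trademarks (non-produced assets) 6.92; secondary income: official foreign aid grants received (current) 9.36, contributions paid to international organisations 8.24.)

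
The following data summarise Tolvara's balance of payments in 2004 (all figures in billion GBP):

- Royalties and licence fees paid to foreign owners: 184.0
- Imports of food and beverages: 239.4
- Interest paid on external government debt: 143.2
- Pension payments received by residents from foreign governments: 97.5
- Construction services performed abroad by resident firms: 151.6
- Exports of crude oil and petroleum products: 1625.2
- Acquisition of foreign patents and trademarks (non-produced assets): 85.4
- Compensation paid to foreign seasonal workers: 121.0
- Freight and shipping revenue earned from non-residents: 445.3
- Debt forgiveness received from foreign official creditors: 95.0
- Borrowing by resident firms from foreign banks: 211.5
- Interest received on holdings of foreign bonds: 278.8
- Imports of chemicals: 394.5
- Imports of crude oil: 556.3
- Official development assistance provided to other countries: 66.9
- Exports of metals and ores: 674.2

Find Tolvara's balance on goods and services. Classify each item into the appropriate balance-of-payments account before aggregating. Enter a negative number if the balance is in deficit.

1522.1

Goods: -239.4 - 394.5 + 1625.2 + 674.2 - 556.3 = 1109.2
Services: 151.6 + 445.3 - 184.0 = 412.9
Trade balance = 1109.2 + 412.9 = 1522.1
(Excluded from the trade balance — primary income: interest paid on external government debt 143.2, compensation paid to foreign seasonal workers 121.0, interest received on holdings of foreign bonds 278.8; secondary income: pension payments received by residents from foreign governments 97.5, official development assistance provided to other countries 66.9; capital account: acquisition of foreign patents and trademarks (non-produced assets) 85.4, debt forgiveness received from foreign official creditors 95.0; financial account: borrowing by resident firms from foreign banks 211.5.)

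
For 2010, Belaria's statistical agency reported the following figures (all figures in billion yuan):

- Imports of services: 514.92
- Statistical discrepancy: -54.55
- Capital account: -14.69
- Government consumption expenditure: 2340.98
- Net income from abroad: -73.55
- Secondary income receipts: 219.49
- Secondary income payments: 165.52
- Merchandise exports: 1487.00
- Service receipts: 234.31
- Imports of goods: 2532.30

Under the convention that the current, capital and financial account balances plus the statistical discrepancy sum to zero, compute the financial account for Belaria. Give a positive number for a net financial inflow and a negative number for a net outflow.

Goods balance = 1487.00 - 2532.30 = -1045.30
Services balance = 234.31 - 514.92 = -280.61
Trade balance (goods + services) = -1045.30 + (-280.61) = -1325.91
Net primary income = -73.55
Net secondary income = 219.49 - 165.52 = 53.97
Current account = -1325.91 + (-73.55) + 53.97 = -1345.49
Financial account = -(-1345.49 + (-14.69) + (-54.55)) = 1414.73

1414.73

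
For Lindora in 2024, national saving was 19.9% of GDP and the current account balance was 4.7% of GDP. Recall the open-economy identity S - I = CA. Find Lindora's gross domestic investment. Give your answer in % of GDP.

I = S - CA = 19.9 - 4.7 = 15.2

15.2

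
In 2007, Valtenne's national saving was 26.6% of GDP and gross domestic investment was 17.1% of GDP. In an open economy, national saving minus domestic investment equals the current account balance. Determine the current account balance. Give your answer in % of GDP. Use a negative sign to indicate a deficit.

S - I = CA (net lending to the rest of the world).
CA = S - I = 26.6 - 17.1 = 9.5

9.5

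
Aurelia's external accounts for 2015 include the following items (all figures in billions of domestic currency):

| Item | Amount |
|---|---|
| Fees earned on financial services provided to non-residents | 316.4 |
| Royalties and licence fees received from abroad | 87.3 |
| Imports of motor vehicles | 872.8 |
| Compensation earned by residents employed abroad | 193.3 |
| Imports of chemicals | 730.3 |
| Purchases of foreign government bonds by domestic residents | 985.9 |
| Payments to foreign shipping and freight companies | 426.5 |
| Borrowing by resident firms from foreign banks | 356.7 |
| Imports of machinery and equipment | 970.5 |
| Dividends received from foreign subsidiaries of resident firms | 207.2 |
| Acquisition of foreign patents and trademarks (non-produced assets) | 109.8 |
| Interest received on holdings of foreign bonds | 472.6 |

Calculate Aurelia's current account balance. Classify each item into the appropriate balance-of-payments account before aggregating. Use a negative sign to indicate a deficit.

-1723.3

Goods: -872.8 - 970.5 - 730.3 = -2573.6
Services: -426.5 + 87.3 + 316.4 = -22.8
Primary income: 472.6 + 207.2 + 193.3 = 873.1
Current account = (-2573.6) + (-22.8) + 873.1 = -1723.3
(Excluded from the current account — financial account: purchases of foreign government bonds by domestic residents 985.9, borrowing by resident firms from foreign banks 356.7; capital account: acquisition of foreign patents and trademarks (non-produced assets) 109.8.)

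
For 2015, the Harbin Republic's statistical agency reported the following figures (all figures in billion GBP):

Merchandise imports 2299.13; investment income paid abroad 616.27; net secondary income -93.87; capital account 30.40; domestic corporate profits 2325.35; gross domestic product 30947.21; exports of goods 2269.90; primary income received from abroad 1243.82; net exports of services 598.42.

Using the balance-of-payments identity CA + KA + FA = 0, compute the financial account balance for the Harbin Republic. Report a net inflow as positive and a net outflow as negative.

-1133.27

Goods balance = 2269.90 - 2299.13 = -29.23
Services balance = 598.42
Trade balance (goods + services) = -29.23 + 598.42 = 569.19
Net primary income = 1243.82 - 616.27 = 627.55
Net secondary income = -93.87
Current account = 569.19 + 627.55 + (-93.87) = 1102.87
Financial account = -(1102.87 + 30.40) = -1133.27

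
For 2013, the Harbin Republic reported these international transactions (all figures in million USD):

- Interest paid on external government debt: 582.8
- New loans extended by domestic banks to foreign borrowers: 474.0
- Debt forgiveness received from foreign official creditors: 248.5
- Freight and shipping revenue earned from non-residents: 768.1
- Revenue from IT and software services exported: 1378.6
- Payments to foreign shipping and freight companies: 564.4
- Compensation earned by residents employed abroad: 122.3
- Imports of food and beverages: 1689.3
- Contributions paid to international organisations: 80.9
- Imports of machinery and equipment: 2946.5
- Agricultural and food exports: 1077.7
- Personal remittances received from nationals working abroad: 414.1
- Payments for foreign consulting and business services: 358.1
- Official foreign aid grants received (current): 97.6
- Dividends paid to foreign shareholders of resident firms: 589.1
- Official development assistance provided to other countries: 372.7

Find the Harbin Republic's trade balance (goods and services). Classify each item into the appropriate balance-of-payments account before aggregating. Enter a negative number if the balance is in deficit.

Goods: -1689.3 - 2946.5 + 1077.7 = -3558.1
Services: -358.1 - 564.4 + 1378.6 + 768.1 = 1224.2
Trade balance = -3558.1 + 1224.2 = -2333.9
(Excluded from the trade balance — primary income: interest paid on external government debt 582.8, compensation earned by residents employed abroad 122.3, dividends paid to foreign shareholders of resident firms 589.1; financial account: new loans extended by domestic banks to foreign borrowers 474.0; capital account: debt forgiveness received from foreign official creditors 248.5; secondary income: contributions paid to international organisations 80.9, personal remittances received from nationals working abroad 414.1, official foreign aid grants received (current) 97.6, official development assistance provided to other countries 372.7.)

-2333.9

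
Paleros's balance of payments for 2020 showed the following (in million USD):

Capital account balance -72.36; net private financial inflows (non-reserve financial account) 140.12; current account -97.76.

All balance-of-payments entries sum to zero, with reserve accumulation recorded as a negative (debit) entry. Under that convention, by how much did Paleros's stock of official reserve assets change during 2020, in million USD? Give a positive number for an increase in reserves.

Official reserve transactions balance = -((-97.76) + (-72.36) + 140.12) = 30.00
An accumulation of reserves is recorded as a debit (negative entry), so the change in the stock of reserves is the negative of that balance.
Change in official reserves = -(30.00) = -30.00

-30.00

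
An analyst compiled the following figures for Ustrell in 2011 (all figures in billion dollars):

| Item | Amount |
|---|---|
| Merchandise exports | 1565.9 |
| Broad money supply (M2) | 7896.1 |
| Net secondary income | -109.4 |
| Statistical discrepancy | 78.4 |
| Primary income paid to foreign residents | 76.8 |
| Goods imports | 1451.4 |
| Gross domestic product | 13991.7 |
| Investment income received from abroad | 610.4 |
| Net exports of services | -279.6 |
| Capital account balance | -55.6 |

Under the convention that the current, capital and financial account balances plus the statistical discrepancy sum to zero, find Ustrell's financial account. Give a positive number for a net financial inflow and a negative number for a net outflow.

Goods balance = 1565.9 - 1451.4 = 114.5
Services balance = -279.6
Trade balance (goods + services) = 114.5 + (-279.6) = -165.1
Net primary income = 610.4 - 76.8 = 533.6
Net secondary income = -109.4
Current account = -165.1 + 533.6 + (-109.4) = 259.1
Financial account = -(259.1 + (-55.6) + 78.4) = -281.9

-281.9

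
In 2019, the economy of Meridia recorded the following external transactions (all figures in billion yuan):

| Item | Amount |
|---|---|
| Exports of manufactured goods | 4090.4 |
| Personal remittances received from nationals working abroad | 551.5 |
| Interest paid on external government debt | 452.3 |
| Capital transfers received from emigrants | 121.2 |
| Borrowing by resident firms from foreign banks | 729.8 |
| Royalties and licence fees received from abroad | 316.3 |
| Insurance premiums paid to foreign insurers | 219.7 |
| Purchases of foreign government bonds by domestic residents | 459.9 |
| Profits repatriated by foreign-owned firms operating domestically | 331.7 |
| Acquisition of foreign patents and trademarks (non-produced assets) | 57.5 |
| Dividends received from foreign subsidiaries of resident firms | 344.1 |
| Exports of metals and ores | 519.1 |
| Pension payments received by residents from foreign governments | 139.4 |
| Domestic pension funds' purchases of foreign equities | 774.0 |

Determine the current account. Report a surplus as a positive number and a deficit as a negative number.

Goods: 4090.4 + 519.1 = 4609.5
Services: 316.3 - 219.7 = 96.6
Primary income: -331.7 + 344.1 - 452.3 = -439.9
Secondary income: 139.4 + 551.5 = 690.9
Current account = 4609.5 + 96.6 + (-439.9) + 690.9 = 4957.1
(Excluded from the current account — capital account: capital transfers received from emigrants 121.2, acquisition of foreign patents and trademarks (non-produced assets) 57.5; financial account: borrowing by resident firms from foreign banks 729.8, purchases of foreign government bonds by domestic residents 459.9, domestic pension funds' purchases of foreign equities 774.0.)

4957.1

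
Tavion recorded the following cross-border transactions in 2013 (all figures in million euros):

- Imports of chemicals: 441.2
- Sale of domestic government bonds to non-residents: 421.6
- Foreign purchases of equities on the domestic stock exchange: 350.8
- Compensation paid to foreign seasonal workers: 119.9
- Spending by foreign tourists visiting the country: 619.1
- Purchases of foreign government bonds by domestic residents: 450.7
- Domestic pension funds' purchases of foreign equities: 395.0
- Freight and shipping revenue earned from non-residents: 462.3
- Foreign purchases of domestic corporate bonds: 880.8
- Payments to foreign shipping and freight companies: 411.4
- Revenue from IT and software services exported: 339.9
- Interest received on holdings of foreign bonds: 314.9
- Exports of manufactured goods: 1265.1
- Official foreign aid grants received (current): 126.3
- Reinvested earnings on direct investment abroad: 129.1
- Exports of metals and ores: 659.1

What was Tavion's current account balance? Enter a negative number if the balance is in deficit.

Goods: 1265.1 - 441.2 + 659.1 = 1483.0
Services: -411.4 + 619.1 + 339.9 + 462.3 = 1009.9
Primary income: 129.1 + 314.9 - 119.9 = 324.1
Secondary income: 126.3
Current account = 1483.0 + 1009.9 + 324.1 + 126.3 = 2943.3
(Excluded from the current account — financial account: sale of domestic government bonds to non-residents 421.6, foreign purchases of equities on the domestic stock exchange 350.8, purchases of foreign government bonds by domestic residents 450.7, domestic pension funds' purchases of foreign equities 395.0, foreign purchases of domestic corporate bonds 880.8.)

2943.3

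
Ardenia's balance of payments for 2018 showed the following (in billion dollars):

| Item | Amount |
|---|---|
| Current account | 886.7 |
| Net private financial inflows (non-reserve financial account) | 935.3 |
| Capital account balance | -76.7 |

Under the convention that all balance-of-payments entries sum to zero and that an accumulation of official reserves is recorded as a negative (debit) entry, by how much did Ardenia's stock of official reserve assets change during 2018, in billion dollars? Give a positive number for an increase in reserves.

Official reserve transactions balance = -(886.7 + (-76.7) + 935.3) = -1745.3
An accumulation of reserves is recorded as a debit (negative entry), so the change in the stock of reserves is the negative of that balance.
Change in official reserves = -(-1745.3) = 1745.3

1745.3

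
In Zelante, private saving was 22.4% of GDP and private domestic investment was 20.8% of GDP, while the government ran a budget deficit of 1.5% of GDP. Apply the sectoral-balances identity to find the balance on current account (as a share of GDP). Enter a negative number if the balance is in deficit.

By the sectoral-balances identity, CA = (S_private - I) + (T - G).
Private balance = 22.4 - 20.8 = 1.6
Government balance (T - G) = -1.5
CA = 1.6 + (-1.5) = 0.1

0.1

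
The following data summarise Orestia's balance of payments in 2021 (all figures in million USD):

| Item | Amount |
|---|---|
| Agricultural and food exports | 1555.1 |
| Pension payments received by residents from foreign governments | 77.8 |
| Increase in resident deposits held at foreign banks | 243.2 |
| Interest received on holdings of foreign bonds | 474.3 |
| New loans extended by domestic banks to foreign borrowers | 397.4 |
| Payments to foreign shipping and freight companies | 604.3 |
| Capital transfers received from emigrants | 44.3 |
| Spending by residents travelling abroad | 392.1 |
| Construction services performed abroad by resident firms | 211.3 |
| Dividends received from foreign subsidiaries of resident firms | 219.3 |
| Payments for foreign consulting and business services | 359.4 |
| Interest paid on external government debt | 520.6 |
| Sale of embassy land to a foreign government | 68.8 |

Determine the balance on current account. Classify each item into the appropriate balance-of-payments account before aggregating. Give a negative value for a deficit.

Goods: 1555.1
Services: -359.4 + 211.3 - 392.1 - 604.3 = -1144.5
Primary income: -520.6 + 474.3 + 219.3 = 173.0
Secondary income: 77.8
Current account = 1555.1 + (-1144.5) + 173.0 + 77.8 = 661.4
(Excluded from the current account — financial account: increase in resident deposits held at foreign banks 243.2, new loans extended by domestic banks to foreign borrowers 397.4; capital account: capital transfers received from emigrants 44.3, sale of embassy land to a foreign government 68.8.)

661.4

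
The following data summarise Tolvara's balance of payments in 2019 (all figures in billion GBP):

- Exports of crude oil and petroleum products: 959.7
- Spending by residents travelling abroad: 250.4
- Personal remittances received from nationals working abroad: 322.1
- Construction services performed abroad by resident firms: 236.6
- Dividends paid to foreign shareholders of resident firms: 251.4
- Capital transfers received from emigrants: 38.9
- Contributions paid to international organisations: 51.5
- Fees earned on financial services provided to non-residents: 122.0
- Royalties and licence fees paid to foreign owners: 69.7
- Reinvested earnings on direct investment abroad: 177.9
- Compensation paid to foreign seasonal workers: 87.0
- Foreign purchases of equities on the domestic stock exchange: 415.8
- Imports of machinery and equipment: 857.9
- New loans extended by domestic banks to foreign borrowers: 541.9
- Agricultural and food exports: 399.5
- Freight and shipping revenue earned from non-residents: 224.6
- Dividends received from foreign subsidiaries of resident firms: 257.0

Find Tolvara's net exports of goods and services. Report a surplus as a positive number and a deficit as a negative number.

764.4

Goods: -857.9 + 959.7 + 399.5 = 501.3
Services: -69.7 + 122.0 + 236.6 + 224.6 - 250.4 = 263.1
Trade balance = 501.3 + 263.1 = 764.4
(Excluded from the trade balance — secondary income: personal remittances received from nationals working abroad 322.1, contributions paid to international organisations 51.5; primary income: dividends paid to foreign shareholders of resident firms 251.4, reinvested earnings on direct investment abroad 177.9, compensation paid to foreign seasonal workers 87.0, dividends received from foreign subsidiaries of resident firms 257.0; capital account: capital transfers received from emigrants 38.9; financial account: foreign purchases of equities on the domestic stock exchange 415.8, new loans extended by domestic banks to foreign borrowers 541.9.)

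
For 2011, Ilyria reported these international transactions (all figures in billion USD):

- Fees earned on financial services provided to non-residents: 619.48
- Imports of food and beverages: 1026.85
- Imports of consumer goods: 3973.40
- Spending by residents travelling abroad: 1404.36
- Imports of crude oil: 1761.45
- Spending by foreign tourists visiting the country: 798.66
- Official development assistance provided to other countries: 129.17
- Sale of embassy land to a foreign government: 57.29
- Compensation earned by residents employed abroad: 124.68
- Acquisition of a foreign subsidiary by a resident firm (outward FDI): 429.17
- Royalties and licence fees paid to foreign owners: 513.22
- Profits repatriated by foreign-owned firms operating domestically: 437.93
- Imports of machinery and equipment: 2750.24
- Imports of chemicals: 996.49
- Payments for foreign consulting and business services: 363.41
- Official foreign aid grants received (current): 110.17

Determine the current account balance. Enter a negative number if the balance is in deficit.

-11703.53

Goods: -1026.85 - 996.49 - 3973.40 - 2750.24 - 1761.45 = -10508.43
Services: -363.41 + 619.48 + 798.66 - 1404.36 - 513.22 = -862.85
Primary income: -437.93 + 124.68 = -313.25
Secondary income: 110.17 - 129.17 = -19.00
Current account = (-10508.43) + (-862.85) + (-313.25) + (-19.00) = -11703.53
(Excluded from the current account — capital account: sale of embassy land to a foreign government 57.29; financial account: acquisition of a foreign subsidiary by a resident firm (outward FDI) 429.17.)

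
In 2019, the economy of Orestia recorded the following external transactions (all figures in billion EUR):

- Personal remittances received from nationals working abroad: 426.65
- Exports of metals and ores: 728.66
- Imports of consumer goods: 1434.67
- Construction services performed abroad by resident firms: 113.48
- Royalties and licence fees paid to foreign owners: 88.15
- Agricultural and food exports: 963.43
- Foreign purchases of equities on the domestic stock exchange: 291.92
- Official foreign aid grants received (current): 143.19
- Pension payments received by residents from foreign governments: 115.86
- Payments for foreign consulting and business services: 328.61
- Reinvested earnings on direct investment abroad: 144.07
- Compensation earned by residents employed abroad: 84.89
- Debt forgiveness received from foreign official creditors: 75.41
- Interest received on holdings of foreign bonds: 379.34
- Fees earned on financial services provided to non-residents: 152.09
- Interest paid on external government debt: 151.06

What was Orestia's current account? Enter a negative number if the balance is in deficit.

1249.17

Goods: -1434.67 + 963.43 + 728.66 = 257.42
Services: 152.09 + 113.48 - 328.61 - 88.15 = -151.19
Primary income: 379.34 + 144.07 - 151.06 + 84.89 = 457.24
Secondary income: 115.86 + 143.19 + 426.65 = 685.70
Current account = 257.42 + (-151.19) + 457.24 + 685.70 = 1249.17
(Excluded from the current account — financial account: foreign purchases of equities on the domestic stock exchange 291.92; capital account: debt forgiveness received from foreign official creditors 75.41.)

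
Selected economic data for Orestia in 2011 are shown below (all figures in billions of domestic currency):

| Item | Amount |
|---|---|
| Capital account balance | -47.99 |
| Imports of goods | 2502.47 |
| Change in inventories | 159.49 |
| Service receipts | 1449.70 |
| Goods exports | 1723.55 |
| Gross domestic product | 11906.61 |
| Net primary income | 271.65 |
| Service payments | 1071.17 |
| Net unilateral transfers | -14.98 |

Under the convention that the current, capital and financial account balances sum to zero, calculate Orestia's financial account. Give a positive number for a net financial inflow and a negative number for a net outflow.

191.71

Goods balance = 1723.55 - 2502.47 = -778.92
Services balance = 1449.70 - 1071.17 = 378.53
Trade balance (goods + services) = -778.92 + 378.53 = -400.39
Net primary income = 271.65
Net secondary income = -14.98
Current account = -400.39 + 271.65 + (-14.98) = -143.72
Financial account = -(-143.72 + (-47.99)) = 191.71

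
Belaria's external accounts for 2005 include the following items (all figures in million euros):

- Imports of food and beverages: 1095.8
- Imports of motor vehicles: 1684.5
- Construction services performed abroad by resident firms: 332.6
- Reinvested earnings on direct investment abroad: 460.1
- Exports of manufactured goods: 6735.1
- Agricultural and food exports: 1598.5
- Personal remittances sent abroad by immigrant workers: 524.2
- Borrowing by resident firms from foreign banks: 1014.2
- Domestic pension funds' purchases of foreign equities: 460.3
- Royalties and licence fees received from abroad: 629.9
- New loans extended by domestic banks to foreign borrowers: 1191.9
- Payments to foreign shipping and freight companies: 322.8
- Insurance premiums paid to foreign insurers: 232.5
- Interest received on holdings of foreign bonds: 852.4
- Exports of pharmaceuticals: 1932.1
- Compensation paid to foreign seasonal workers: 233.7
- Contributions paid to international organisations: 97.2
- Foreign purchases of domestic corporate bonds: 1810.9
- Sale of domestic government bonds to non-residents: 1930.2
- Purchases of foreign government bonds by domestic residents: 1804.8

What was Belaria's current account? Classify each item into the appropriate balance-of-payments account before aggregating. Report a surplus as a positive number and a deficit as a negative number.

8350.0

Goods: 1932.1 + 1598.5 - 1684.5 - 1095.8 + 6735.1 = 7485.4
Services: 332.6 - 232.5 - 322.8 + 629.9 = 407.2
Primary income: 852.4 + 460.1 - 233.7 = 1078.8
Secondary income: -97.2 - 524.2 = -621.4
Current account = 7485.4 + 407.2 + 1078.8 + (-621.4) = 8350.0
(Excluded from the current account — financial account: borrowing by resident firms from foreign banks 1014.2, domestic pension funds' purchases of foreign equities 460.3, new loans extended by domestic banks to foreign borrowers 1191.9, foreign purchases of domestic corporate bonds 1810.9, sale of domestic government bonds to non-residents 1930.2, purchases of foreign government bonds by domestic residents 1804.8.)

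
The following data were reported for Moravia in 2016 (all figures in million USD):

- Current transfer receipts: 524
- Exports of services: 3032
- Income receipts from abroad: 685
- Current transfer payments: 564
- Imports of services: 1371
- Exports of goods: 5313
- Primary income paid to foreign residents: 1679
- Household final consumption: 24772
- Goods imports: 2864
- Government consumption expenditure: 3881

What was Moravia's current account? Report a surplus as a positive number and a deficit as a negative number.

Goods balance = 5313 - 2864 = 2449
Services balance = 3032 - 1371 = 1661
Trade balance (goods + services) = 2449 + 1661 = 4110
Net primary income = 685 - 1679 = -994
Net secondary income = 524 - 564 = -40
Current account = 4110 + (-994) + (-40) = 3076

3076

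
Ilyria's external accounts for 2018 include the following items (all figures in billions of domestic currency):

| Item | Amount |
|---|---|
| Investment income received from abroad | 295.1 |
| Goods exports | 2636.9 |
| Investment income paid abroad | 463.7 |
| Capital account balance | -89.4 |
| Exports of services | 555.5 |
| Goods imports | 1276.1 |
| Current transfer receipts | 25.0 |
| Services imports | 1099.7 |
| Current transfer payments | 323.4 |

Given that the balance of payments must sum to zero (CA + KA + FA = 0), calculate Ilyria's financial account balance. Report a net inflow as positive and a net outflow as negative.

Goods balance = 2636.9 - 1276.1 = 1360.8
Services balance = 555.5 - 1099.7 = -544.2
Trade balance (goods + services) = 1360.8 + (-544.2) = 816.6
Net primary income = 295.1 - 463.7 = -168.6
Net secondary income = 25.0 - 323.4 = -298.4
Current account = 816.6 + (-168.6) + (-298.4) = 349.6
Financial account = -(349.6 + (-89.4)) = -260.2

-260.2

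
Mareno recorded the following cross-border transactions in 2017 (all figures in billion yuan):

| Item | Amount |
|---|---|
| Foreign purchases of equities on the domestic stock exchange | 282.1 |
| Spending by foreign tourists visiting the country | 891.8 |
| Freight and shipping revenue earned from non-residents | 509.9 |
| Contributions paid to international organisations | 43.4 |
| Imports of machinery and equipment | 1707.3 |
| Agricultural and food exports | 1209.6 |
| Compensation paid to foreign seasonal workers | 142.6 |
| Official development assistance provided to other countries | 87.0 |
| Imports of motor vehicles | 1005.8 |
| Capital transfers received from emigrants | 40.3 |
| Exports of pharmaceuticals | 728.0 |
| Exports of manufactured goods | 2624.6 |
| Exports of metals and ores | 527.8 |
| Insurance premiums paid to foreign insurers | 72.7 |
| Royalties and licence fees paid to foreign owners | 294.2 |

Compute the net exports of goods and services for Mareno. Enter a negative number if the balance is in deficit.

Goods: 527.8 + 1209.6 - 1005.8 - 1707.3 + 728.0 + 2624.6 = 2376.9
Services: 891.8 + 509.9 - 72.7 - 294.2 = 1034.8
Trade balance = 2376.9 + 1034.8 = 3411.7
(Excluded from the trade balance — financial account: foreign purchases of equities on the domestic stock exchange 282.1; secondary income: contributions paid to international organisations 43.4, official development assistance provided to other countries 87.0; primary income: compensation paid to foreign seasonal workers 142.6; capital account: capital transfers received from emigrants 40.3.)

3411.7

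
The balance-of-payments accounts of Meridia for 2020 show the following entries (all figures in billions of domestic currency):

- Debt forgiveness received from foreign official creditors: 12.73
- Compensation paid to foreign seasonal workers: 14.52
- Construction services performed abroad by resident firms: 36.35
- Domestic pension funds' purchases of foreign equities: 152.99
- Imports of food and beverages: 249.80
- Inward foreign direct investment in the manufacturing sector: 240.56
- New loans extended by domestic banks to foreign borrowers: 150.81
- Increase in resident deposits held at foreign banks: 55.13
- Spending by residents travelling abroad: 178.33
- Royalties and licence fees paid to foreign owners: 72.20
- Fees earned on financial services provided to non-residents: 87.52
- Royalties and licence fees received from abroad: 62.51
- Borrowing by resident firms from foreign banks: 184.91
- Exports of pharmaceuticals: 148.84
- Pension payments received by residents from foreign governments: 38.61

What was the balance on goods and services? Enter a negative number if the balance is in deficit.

-165.11

Goods: 148.84 - 249.80 = -100.96
Services: -72.20 - 178.33 + 36.35 + 62.51 + 87.52 = -64.15
Trade balance = -100.96 + (-64.15) = -165.11
(Excluded from the trade balance — capital account: debt forgiveness received from foreign official creditors 12.73; primary income: compensation paid to foreign seasonal workers 14.52; financial account: domestic pension funds' purchases of foreign equities 152.99, inward foreign direct investment in the manufacturing sector 240.56, new loans extended by domestic banks to foreign borrowers 150.81, increase in resident deposits held at foreign banks 55.13, borrowing by resident firms from foreign banks 184.91; secondary income: pension payments received by residents from foreign governments 38.61.)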